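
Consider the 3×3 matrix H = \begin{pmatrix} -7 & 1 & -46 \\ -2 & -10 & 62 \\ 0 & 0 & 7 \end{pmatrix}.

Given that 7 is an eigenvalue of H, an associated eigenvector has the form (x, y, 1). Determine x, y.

We need (H - 7I)v = 0.
H - 7I = [[-14, 1, -46], [-2, -17, 62], [0, 0, 0]].
Row 1: (-14)·x + (1)·y + (-46)·1 = 0
Row 2: (-2)·x + (-17)·y + (62)·1 = 0
Row 3: (0)·x + (0)·y + (0)·1 = 0
Solving gives x = -3, y = 4.
Check: H·(-3, 4, 1) = (-21, 28, 7) = 7·(-3, 4, 1).

-3, 4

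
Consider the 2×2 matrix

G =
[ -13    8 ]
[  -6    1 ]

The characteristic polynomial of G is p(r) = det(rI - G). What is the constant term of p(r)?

35

p(r) = r^2 + 12r + 35.
The constant term is 35.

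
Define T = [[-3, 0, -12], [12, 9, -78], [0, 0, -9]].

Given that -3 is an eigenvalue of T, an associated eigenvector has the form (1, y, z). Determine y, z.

We need (T + 3I)v = 0.
T + 3I = [[0, 0, -12], [12, 12, -78], [0, 0, -6]].
Row 1: (0)·1 + (0)·y + (-12)·z = 0
Row 2: (12)·1 + (12)·y + (-78)·z = 0
Row 3: (0)·1 + (0)·y + (-6)·z = 0
Solving gives y = -1, z = 0.
Check: T·(1, -1, 0) = (-3, 3, 0) = -3·(1, -1, 0).

-1, 0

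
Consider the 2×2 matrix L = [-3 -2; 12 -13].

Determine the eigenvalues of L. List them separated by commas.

det(L - tI) = (-3 - t)(-13 - t) - (-2)·(12) = t^2 + 16t + 63.
This factors as (t + 9)·(t + 7) = 0.
Eigenvalues: -9, -7.

-9, -7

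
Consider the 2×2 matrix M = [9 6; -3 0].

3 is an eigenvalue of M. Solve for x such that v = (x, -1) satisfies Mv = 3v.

1

We need (M - 3I)v = 0.
M - 3I = [[6, 6], [-3, -3]].
Row 1: (6)·x + (6)·-1 = 0
Row 2: (-3)·x + (-3)·-1 = 0
Solving gives x = 1.
Check: M·(1, -1) = (3, -3) = 3·(1, -1).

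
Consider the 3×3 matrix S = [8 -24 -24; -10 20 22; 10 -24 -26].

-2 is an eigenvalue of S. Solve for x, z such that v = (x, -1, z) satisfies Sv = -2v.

0, 1

We need (S + 2I)v = 0.
S + 2I = [[10, -24, -24], [-10, 22, 22], [10, -24, -24]].
Row 1: (10)·x + (-24)·-1 + (-24)·z = 0
Row 2: (-10)·x + (22)·-1 + (22)·z = 0
Row 3: (10)·x + (-24)·-1 + (-24)·z = 0
Solving gives x = 0, z = 1.
Check: S·(0, -1, 1) = (0, 2, -2) = -2·(0, -1, 1).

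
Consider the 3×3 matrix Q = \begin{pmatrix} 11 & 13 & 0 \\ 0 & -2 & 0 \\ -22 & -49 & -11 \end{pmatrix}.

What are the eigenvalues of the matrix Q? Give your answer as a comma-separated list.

-11, -2, 11

Compute the characteristic polynomial p(s) = det(sI - Q).
Cofactor expansion gives p(s) = s^3 + 2s^2 - 121s - 242.
Try s = -2: p(-2) = 0, so -2 is a root.
Factor out (s + 2): p(s) = (s + 2)·(s^2 - 121).
The quadratic factors as (s + 11)·(s - 11).
Eigenvalues: -11, -2, 11.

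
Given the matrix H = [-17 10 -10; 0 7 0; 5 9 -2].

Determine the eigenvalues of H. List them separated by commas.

Set up det(tI - H) = 0.
Expanding the 3×3 determinant: p(t) = t^3 + 12t^2 - 49t - 588.
Since p(7) = 0, t = 7 is a root.
Factor out (t - 7): p(t) = (t - 7)·(t^2 + 19t + 84).
The quadratic factors as (t + 12)·(t + 7).
Eigenvalues: -12, -7, 7.

-12, -7, 7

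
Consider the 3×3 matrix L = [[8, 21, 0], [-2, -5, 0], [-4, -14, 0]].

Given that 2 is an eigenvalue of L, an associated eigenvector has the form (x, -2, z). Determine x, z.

7, 0

We need (L - 2I)v = 0.
L - 2I = [[6, 21, 0], [-2, -7, 0], [-4, -14, -2]].
Row 1: (6)·x + (21)·-2 + (0)·z = 0
Row 2: (-2)·x + (-7)·-2 + (0)·z = 0
Row 3: (-4)·x + (-14)·-2 + (-2)·z = 0
Solving gives x = 7, z = 0.
Check: L·(7, -2, 0) = (14, -4, 0) = 2·(7, -2, 0).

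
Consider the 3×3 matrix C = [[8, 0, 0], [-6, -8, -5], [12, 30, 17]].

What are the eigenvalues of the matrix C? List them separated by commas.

2, 7, 8

Set up det(rI - C) = 0.
Expanding along the first row, p(r) = r^3 - 17r^2 + 86r - 112.
Rational-root test: r = 8 gives p(8) = 0.
Dividing by (r - 8) leaves r^2 - 9r + 14.
The quadratic factors as (r - 2)·(r - 7).
Eigenvalues: 2, 7, 8.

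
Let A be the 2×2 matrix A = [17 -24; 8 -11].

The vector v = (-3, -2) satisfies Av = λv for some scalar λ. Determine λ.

Compute Av: A·(-3, -2) = (-3, -2).
Since Av = λv, compare component 1: -3 = λ·-3, so λ = 1.

1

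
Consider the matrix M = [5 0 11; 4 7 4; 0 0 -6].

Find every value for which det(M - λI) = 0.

-6, 5, 7

Set up det(λI - M) = 0.
Expanding along the first row, p(λ) = λ^3 - 6λ^2 - 37λ + 210.
Since p(7) = 0, λ = 7 is a root.
Dividing by (λ - 7) leaves λ^2 + λ - 30.
The quadratic factors as (λ + 6)·(λ - 5).
Eigenvalues: -6, 5, 7.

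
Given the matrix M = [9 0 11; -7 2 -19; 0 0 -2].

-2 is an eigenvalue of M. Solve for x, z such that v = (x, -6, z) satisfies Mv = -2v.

2, -2

We need (M + 2I)v = 0.
M + 2I = [[11, 0, 11], [-7, 4, -19], [0, 0, 0]].
Row 1: (11)·x + (0)·-6 + (11)·z = 0
Row 2: (-7)·x + (4)·-6 + (-19)·z = 0
Row 3: (0)·x + (0)·-6 + (0)·z = 0
Solving gives x = 2, z = -2.
Check: M·(2, -6, -2) = (-4, 12, 4) = -2·(2, -6, -2).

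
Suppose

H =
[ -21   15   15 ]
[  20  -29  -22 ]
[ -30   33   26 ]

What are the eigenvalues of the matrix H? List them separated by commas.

-11, -7, -6

Compute the characteristic polynomial p(t) = det(tI - H).
Expanding along the first row, p(t) = t^3 + 24t^2 + 185t + 462.
Try t = -6: p(-6) = 0, so -6 is a root.
Dividing by (t + 6) leaves t^2 + 18t + 77.
The quadratic factors as (t + 11)·(t + 7).
Eigenvalues: -11, -7, -6.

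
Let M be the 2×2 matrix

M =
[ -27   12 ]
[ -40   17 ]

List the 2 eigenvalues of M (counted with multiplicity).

-7, -3

det(M - tI) = (-27 - t)(17 - t) - (12)·(-40) = t^2 + 10t + 21.
This factors as (t + 7)·(t + 3) = 0.
Eigenvalues: -7, -3.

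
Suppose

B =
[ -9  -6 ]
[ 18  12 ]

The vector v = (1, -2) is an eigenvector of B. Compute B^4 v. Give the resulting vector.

(81, -162)

First find the eigenvalue: Bv = (3, -6) = 3·(1, -2), so λ = 3.
Then B^4 v = λ^4·v = 3^4·(1, -2) = 81·(1, -2) = (81, -162).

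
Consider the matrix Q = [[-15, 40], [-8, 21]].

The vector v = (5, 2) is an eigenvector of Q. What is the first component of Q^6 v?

First find the eigenvalue: Qv = (5, 2) = 1·(5, 2), so λ = 1.
Then Q^6 v = λ^6·v = 1^6·(5, 2) = 1·(5, 2) = (5, 2).

5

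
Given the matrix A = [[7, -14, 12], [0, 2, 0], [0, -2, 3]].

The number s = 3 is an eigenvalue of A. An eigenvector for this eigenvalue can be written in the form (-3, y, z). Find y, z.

0, 1

We need (A - 3I)v = 0.
A - 3I = [[4, -14, 12], [0, -1, 0], [0, -2, 0]].
Row 1: (4)·-3 + (-14)·y + (12)·z = 0
Row 2: (0)·-3 + (-1)·y + (0)·z = 0
Row 3: (0)·-3 + (-2)·y + (0)·z = 0
Solving gives y = 0, z = 1.
Check: A·(-3, 0, 1) = (-9, 0, 3) = 3·(-3, 0, 1).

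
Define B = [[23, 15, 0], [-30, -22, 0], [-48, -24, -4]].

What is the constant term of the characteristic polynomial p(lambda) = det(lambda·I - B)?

p(0) = det(0·I − B) = det(−B) = (−1)^3·det(B).
det(B) = 224, so p(0) = -224.

-224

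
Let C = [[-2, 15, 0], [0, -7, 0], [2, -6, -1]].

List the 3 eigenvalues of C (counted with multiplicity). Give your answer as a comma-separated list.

-7, -2, -1

The characteristic polynomial is p(μ) = det(μI - C).
Expanding along the first row, p(μ) = μ^3 + 10μ^2 + 23μ + 14.
Try μ = -1: p(-1) = 0, so -1 is a root.
Factor out (μ + 1): p(μ) = (μ + 1)·(μ^2 + 9μ + 14).
The quadratic factors as (μ + 7)·(μ + 2).
Eigenvalues: -7, -2, -1.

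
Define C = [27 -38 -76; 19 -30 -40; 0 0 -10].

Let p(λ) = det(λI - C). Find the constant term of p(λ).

-880

p(λ) = λ^3 + 13λ^2 - 58λ - 880.
The constant term is -880.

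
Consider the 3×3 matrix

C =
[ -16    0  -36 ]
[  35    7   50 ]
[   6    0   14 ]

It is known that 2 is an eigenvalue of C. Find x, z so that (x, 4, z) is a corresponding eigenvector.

-2, 1

We need (C - 2I)v = 0.
C - 2I = [[-18, 0, -36], [35, 5, 50], [6, 0, 12]].
Row 1: (-18)·x + (0)·4 + (-36)·z = 0
Row 2: (35)·x + (5)·4 + (50)·z = 0
Row 3: (6)·x + (0)·4 + (12)·z = 0
Solving gives x = -2, z = 1.
Check: C·(-2, 4, 1) = (-4, 8, 2) = 2·(-2, 4, 1).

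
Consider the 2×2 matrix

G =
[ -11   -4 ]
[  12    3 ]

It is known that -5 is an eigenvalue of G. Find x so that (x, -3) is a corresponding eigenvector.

We need (G + 5I)v = 0.
G + 5I = [[-6, -4], [12, 8]].
Row 1: (-6)·x + (-4)·-3 = 0
Row 2: (12)·x + (8)·-3 = 0
Solving gives x = 2.
Check: G·(2, -3) = (-10, 15) = -5·(2, -3).

2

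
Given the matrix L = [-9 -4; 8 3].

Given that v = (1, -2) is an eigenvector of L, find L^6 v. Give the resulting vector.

First find the eigenvalue: Lv = (-1, 2) = -1·(1, -2), so λ = -1.
Then L^6 v = λ^6·v = (-1)^6·(1, -2) = 1·(1, -2) = (1, -2).

(1, -2)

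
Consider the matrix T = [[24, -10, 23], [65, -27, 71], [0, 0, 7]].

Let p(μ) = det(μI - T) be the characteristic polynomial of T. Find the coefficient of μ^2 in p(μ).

The coefficient of μ^2 of det(μI - T) is −trace(T).
trace(T) = (24) + (-27) + (7) = 4, so the coefficient is -4.

-4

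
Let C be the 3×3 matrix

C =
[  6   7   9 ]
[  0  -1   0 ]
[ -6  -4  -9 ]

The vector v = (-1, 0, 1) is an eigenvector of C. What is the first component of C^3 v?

27

First find the eigenvalue: Cv = (3, 0, -3) = -3·(-1, 0, 1), so λ = -3.
Then C^3 v = λ^3·v = (-3)^3·(-1, 0, 1) = -27·(-1, 0, 1) = (27, 0, -27).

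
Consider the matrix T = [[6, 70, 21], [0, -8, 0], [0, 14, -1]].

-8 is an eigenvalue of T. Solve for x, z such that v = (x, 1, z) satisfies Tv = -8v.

We need (T + 8I)v = 0.
T + 8I = [[14, 70, 21], [0, 0, 0], [0, 14, 7]].
Row 1: (14)·x + (70)·1 + (21)·z = 0
Row 2: (0)·x + (0)·1 + (0)·z = 0
Row 3: (0)·x + (14)·1 + (7)·z = 0
Solving gives x = -2, z = -2.
Check: T·(-2, 1, -2) = (16, -8, 16) = -8·(-2, 1, -2).

-2, -2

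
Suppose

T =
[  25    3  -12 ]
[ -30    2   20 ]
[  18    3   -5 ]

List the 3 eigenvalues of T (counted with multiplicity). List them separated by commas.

7, 7, 8

The characteristic polynomial is p(s) = det(sI - T).
Expanding along the first row, p(s) = s^3 - 22s^2 + 161s - 392.
Rational-root test: s = 8 gives p(8) = 0.
Dividing by (s - 8) leaves s^2 - 14s + 49.
The quadratic factor is (s - 7)^2.
Eigenvalues: 7, 7, 8.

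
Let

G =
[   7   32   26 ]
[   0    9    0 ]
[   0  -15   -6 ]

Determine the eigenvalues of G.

-6, 7, 9

Compute the characteristic polynomial p(t) = det(tI - G).
Expanding along the first row, p(t) = t^3 - 10t^2 - 33t + 378.
Rational-root test: t = -6 gives p(-6) = 0.
Factor out (t + 6): p(t) = (t + 6)·(t^2 - 16t + 63).
The quadratic factors as (t - 7)·(t - 9).
Eigenvalues: -6, 7, 9.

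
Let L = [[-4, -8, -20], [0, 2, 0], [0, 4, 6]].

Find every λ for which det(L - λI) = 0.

The characteristic polynomial is p(λ) = det(λI - L).
Expanding along the first row, p(λ) = λ^3 - 4λ^2 - 20λ + 48.
Try λ = -4: p(-4) = 0, so -4 is a root.
Factor out (λ + 4): p(λ) = (λ + 4)·(λ^2 - 8λ + 12).
The quadratic factors as (λ - 2)·(λ - 6).
Eigenvalues: -4, 2, 6.

-4, 2, 6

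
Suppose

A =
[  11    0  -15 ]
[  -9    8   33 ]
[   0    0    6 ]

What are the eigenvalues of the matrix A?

Compute the characteristic polynomial p(lambda) = det(lambda·I - A).
Expanding along the first row, p(lambda) = lambda^3 - 25·lambda^2 + 202·lambda - 528.
Rational-root test: lambda = 11 gives p(11) = 0.
Factor out (lambda - 11): p(lambda) = (lambda - 11)·(lambda^2 - 14·lambda + 48).
The quadratic factors as (lambda - 6)·(lambda - 8).
Eigenvalues: 6, 8, 11.

6, 8, 11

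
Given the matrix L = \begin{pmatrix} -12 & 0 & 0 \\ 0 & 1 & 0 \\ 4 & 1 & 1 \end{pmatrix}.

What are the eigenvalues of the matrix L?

L is lower triangular, so its eigenvalues are the diagonal entries.
Diagonal: -12, 1, 1.

-12, 1, 1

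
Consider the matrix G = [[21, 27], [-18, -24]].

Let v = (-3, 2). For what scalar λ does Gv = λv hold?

3

Compute Gv: G·(-3, 2) = (-9, 6).
Since Gv = λv, compare component 1: -9 = λ·-3, so λ = 3.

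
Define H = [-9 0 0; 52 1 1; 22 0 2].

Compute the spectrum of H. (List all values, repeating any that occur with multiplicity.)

-9, 1, 2

Compute the characteristic polynomial p(μ) = det(μI - H).
Expanding the 3×3 determinant: p(μ) = μ^3 + 6μ^2 - 25μ + 18.
Rational-root test: μ = 2 gives p(2) = 0.
Dividing by (μ - 2) leaves μ^2 + 8μ - 9.
The quadratic factors as (μ + 9)·(μ - 1).
Eigenvalues: -9, 1, 2.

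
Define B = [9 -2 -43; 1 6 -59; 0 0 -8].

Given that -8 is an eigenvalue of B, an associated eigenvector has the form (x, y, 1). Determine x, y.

3, 4

We need (B + 8I)v = 0.
B + 8I = [[17, -2, -43], [1, 14, -59], [0, 0, 0]].
Row 1: (17)·x + (-2)·y + (-43)·1 = 0
Row 2: (1)·x + (14)·y + (-59)·1 = 0
Row 3: (0)·x + (0)·y + (0)·1 = 0
Solving gives x = 3, y = 4.
Check: B·(3, 4, 1) = (-24, -32, -8) = -8·(3, 4, 1).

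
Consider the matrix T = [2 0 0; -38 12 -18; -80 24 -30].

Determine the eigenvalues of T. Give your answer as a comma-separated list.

-12, -6, 2

Compute the characteristic polynomial p(λ) = det(λI - T).
Expanding the 3×3 determinant: p(λ) = λ^3 + 16λ^2 + 36λ - 144.
Rational-root test: λ = 2 gives p(2) = 0.
Factor out (λ - 2): p(λ) = (λ - 2)·(λ^2 + 18λ + 72).
The quadratic factors as (λ + 12)·(λ + 6).
Eigenvalues: -12, -6, 2.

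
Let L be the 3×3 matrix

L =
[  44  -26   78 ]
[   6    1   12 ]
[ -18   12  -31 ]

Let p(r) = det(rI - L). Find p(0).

p(0) = det(0·I − L) = det(−L) = (−1)^3·det(L).
det(L) = 100, so p(0) = -100.

-100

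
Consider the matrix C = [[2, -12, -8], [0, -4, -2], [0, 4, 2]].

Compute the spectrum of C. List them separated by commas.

The characteristic polynomial is p(r) = det(rI - C).
Expanding the 3×3 determinant: p(r) = r^3 - 4r.
Try r = -2: p(-2) = 0, so -2 is a root.
Factor out (r + 2): p(r) = (r + 2)·(r^2 - 2r).
The quadratic factors as r·(r - 2).
Eigenvalues: -2, 0, 2.

-2, 0, 2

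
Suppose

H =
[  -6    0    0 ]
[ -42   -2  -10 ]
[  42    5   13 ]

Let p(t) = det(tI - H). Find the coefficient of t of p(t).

-42

p(t) = t^3 - 5t^2 - 42t + 144.
The coefficient of t is -42.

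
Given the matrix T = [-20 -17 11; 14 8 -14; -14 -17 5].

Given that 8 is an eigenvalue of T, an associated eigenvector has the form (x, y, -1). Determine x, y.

-1, 1

We need (T - 8I)v = 0.
T - 8I = [[-28, -17, 11], [14, 0, -14], [-14, -17, -3]].
Row 1: (-28)·x + (-17)·y + (11)·-1 = 0
Row 2: (14)·x + (0)·y + (-14)·-1 = 0
Row 3: (-14)·x + (-17)·y + (-3)·-1 = 0
Solving gives x = -1, y = 1.
Check: T·(-1, 1, -1) = (-8, 8, -8) = 8·(-1, 1, -1).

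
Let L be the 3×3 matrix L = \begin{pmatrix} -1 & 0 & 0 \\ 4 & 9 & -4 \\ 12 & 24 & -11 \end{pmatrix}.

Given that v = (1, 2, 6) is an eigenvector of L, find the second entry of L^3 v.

-2

First find the eigenvalue: Lv = (-1, -2, -6) = -1·(1, 2, 6), so λ = -1.
Then L^3 v = λ^3·v = (-1)^3·(1, 2, 6) = -1·(1, 2, 6) = (-1, -2, -6).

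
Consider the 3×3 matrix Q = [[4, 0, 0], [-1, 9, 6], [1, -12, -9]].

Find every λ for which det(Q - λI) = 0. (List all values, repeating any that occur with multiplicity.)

-3, 3, 4

The characteristic polynomial is p(λ) = det(λI - Q).
Expanding the 3×3 determinant: p(λ) = λ^3 - 4λ^2 - 9λ + 36.
Since p(-3) = 0, λ = -3 is a root.
Dividing by (λ + 3) leaves λ^2 - 7λ + 12.
The quadratic factors as (λ - 3)·(λ - 4).
Eigenvalues: -3, 3, 4.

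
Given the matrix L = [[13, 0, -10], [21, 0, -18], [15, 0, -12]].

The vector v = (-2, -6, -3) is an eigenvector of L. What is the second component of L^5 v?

First find the eigenvalue: Lv = (4, 12, 6) = -2·(-2, -6, -3), so λ = -2.
Then L^5 v = λ^5·v = (-2)^5·(-2, -6, -3) = -32·(-2, -6, -3) = (64, 192, 96).

192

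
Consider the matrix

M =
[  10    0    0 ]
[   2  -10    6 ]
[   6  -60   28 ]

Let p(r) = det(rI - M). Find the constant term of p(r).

p(r) = r^3 - 28r^2 + 260r - 800.
The constant term is -800.

-800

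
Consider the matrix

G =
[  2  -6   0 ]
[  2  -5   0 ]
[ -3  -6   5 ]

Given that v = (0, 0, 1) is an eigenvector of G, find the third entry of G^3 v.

First find the eigenvalue: Gv = (0, 0, 5) = 5·(0, 0, 1), so λ = 5.
Then G^3 v = λ^3·v = 5^3·(0, 0, 1) = 125·(0, 0, 1) = (0, 0, 125).

125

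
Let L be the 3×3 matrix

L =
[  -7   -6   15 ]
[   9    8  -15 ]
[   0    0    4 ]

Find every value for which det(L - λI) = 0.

Set up det(λI - L) = 0.
Expanding along the first row, p(λ) = λ^3 - 5λ^2 + 2λ + 8.
Rational-root test: λ = -1 gives p(-1) = 0.
Factor out (λ + 1): p(λ) = (λ + 1)·(λ^2 - 6λ + 8).
The quadratic factors as (λ - 2)·(λ - 4).
Eigenvalues: -1, 2, 4.

-1, 2, 4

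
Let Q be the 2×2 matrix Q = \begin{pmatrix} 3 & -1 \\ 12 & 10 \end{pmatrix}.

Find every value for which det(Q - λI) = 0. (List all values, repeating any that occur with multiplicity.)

6, 7

det(Q - tI) = (3 - t)(10 - t) - (-1)·(12) = t^2 - 13t + 42.
This factors as (t - 6)·(t - 7) = 0.
Eigenvalues: 6, 7.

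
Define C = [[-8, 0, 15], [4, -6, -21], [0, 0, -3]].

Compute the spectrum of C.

-8, -6, -3

Set up det(lambda·I - C) = 0.
Expanding the 3×3 determinant: p(lambda) = lambda^3 + 17·lambda^2 + 90·lambda + 144.
Rational-root test: lambda = -6 gives p(-6) = 0.
Factor out (lambda + 6): p(lambda) = (lambda + 6)·(lambda^2 + 11·lambda + 24).
The quadratic factors as (lambda + 8)·(lambda + 3).
Eigenvalues: -8, -6, -3.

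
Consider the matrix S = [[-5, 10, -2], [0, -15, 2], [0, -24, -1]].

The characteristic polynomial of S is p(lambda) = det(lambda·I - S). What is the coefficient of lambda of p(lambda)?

143

p(lambda) = lambda^3 + 21·lambda^2 + 143·lambda + 315.
The coefficient of lambda is 143.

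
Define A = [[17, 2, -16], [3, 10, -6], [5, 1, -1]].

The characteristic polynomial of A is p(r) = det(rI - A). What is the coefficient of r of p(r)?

223

p(r) = r^3 - 26r^2 + 223r - 630.
The coefficient of r is 223.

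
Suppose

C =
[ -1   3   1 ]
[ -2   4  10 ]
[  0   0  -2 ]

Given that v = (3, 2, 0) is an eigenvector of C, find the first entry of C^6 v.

3

First find the eigenvalue: Cv = (3, 2, 0) = 1·(3, 2, 0), so λ = 1.
Then C^6 v = λ^6·v = 1^6·(3, 2, 0) = 1·(3, 2, 0) = (3, 2, 0).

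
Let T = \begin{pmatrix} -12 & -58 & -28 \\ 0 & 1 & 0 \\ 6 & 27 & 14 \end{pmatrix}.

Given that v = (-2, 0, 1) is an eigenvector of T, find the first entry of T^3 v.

-16

First find the eigenvalue: Tv = (-4, 0, 2) = 2·(-2, 0, 1), so λ = 2.
Then T^3 v = λ^3·v = 2^3·(-2, 0, 1) = 8·(-2, 0, 1) = (-16, 0, 8).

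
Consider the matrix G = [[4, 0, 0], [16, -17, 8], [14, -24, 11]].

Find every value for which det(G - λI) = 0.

Compute the characteristic polynomial p(lambda) = det(lambda·I - G).
Cofactor expansion gives p(lambda) = lambda^3 + 2·lambda^2 - 19·lambda - 20.
Since p(4) = 0, lambda = 4 is a root.
Factor out (lambda - 4): p(lambda) = (lambda - 4)·(lambda^2 + 6·lambda + 5).
The quadratic factors as (lambda + 5)·(lambda + 1).
Eigenvalues: -5, -1, 4.

-5, -1, 4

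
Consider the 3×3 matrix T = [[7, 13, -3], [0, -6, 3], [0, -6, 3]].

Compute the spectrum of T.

-3, 0, 7

Set up det(rI - T) = 0.
Cofactor expansion gives p(r) = r^3 - 4r^2 - 21r.
Try r = 0: p(0) = 0, so 0 is a root.
Dividing by r leaves r^2 - 4r - 21.
The quadratic factors as (r + 3)·(r - 7).
Eigenvalues: -3, 0, 7.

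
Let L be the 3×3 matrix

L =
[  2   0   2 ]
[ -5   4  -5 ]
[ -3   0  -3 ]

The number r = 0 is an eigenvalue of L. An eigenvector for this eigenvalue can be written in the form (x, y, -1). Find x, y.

1, 0

We need (L)v = 0.
L = [[2, 0, 2], [-5, 4, -5], [-3, 0, -3]].
Row 1: (2)·x + (0)·y + (2)·-1 = 0
Row 2: (-5)·x + (4)·y + (-5)·-1 = 0
Row 3: (-3)·x + (0)·y + (-3)·-1 = 0
Solving gives x = 1, y = 0.
Check: L·(1, 0, -1) = (0, 0, 0) = 0·(1, 0, -1).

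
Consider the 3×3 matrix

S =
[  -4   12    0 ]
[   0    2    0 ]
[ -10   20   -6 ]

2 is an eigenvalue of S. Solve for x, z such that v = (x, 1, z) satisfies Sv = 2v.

We need (S - 2I)v = 0.
S - 2I = [[-6, 12, 0], [0, 0, 0], [-10, 20, -8]].
Row 1: (-6)·x + (12)·1 + (0)·z = 0
Row 2: (0)·x + (0)·1 + (0)·z = 0
Row 3: (-10)·x + (20)·1 + (-8)·z = 0
Solving gives x = 2, z = 0.
Check: S·(2, 1, 0) = (4, 2, 0) = 2·(2, 1, 0).

2, 0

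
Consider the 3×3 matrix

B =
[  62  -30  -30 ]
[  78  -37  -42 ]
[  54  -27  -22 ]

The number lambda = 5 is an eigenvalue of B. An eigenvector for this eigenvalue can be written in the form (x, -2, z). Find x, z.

0, 2

We need (B - 5I)v = 0.
B - 5I = [[57, -30, -30], [78, -42, -42], [54, -27, -27]].
Row 1: (57)·x + (-30)·-2 + (-30)·z = 0
Row 2: (78)·x + (-42)·-2 + (-42)·z = 0
Row 3: (54)·x + (-27)·-2 + (-27)·z = 0
Solving gives x = 0, z = 2.
Check: B·(0, -2, 2) = (0, -10, 10) = 5·(0, -2, 2).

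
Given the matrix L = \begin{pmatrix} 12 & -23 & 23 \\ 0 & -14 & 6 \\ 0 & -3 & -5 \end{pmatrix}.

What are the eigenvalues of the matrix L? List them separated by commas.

-11, -8, 12

The characteristic polynomial is p(s) = det(sI - L).
Cofactor expansion gives p(s) = s^3 + 7s^2 - 140s - 1056.
Rational-root test: s = -8 gives p(-8) = 0.
Dividing by (s + 8) leaves s^2 - s - 132.
The quadratic factors as (s + 11)·(s - 12).
Eigenvalues: -11, -8, 12.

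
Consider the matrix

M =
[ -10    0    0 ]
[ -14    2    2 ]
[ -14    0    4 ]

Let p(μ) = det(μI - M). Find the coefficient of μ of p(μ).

-52

p(μ) = μ^3 + 4μ^2 - 52μ + 80.
The coefficient of μ is -52.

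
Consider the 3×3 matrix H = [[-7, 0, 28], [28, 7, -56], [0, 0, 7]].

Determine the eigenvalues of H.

The characteristic polynomial is p(λ) = det(λI - H).
Cofactor expansion gives p(λ) = λ^3 - 7λ^2 - 49λ + 343.
Since p(7) = 0, λ = 7 is a root.
Dividing by (λ - 7) leaves λ^2 - 49.
The quadratic factors as (λ + 7)·(λ - 7).
Eigenvalues: -7, 7, 7.

-7, 7, 7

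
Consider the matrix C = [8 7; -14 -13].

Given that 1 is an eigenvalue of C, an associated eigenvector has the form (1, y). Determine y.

We need (C - 1I)v = 0.
C - 1I = [[7, 7], [-14, -14]].
Row 1: (7)·1 + (7)·y = 0
Row 2: (-14)·1 + (-14)·y = 0
Solving gives y = -1.
Check: C·(1, -1) = (1, -1) = 1·(1, -1).

-1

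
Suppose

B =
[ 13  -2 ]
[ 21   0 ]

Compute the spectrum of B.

det(B - λI) = (13 - λ)(0 - λ) - (-2)·(21) = λ^2 - 13λ + 42.
This factors as (λ - 6)·(λ - 7) = 0.
Eigenvalues: 6, 7.

6, 7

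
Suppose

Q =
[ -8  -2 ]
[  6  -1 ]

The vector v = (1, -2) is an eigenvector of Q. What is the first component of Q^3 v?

First find the eigenvalue: Qv = (-4, 8) = -4·(1, -2), so λ = -4.
Then Q^3 v = λ^3·v = (-4)^3·(1, -2) = -64·(1, -2) = (-64, 128).

-64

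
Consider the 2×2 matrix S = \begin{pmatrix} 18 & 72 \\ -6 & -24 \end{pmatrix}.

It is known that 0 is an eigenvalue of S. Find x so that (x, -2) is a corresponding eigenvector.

We need (S)v = 0.
S = [[18, 72], [-6, -24]].
Row 1: (18)·x + (72)·-2 = 0
Row 2: (-6)·x + (-24)·-2 = 0
Solving gives x = 8.
Check: S·(8, -2) = (0, 0) = 0·(8, -2).

8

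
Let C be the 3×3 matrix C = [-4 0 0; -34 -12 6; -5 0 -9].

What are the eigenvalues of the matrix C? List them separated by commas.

-12, -9, -4

The characteristic polynomial is p(r) = det(rI - C).
Cofactor expansion gives p(r) = r^3 + 25r^2 + 192r + 432.
Since p(-4) = 0, r = -4 is a root.
Dividing by (r + 4) leaves r^2 + 21r + 108.
The quadratic factors as (r + 12)·(r + 9).
Eigenvalues: -12, -9, -4.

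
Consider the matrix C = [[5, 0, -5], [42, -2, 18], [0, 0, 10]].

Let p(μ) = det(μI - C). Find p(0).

100

p(0) = det(0·I − C) = det(−C) = (−1)^3·det(C).
det(C) = -100, so p(0) = 100.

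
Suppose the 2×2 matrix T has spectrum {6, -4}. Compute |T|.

-24

det(T) is the product of the eigenvalues: (6) · (-4) = -24.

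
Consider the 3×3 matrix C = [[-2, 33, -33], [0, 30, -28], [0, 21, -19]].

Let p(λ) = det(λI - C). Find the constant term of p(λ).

p(λ) = λ^3 - 9λ^2 - 4λ + 36.
The constant term is 36.

36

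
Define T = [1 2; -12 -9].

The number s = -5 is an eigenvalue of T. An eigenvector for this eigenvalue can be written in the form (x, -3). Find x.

We need (T + 5I)v = 0.
T + 5I = [[6, 2], [-12, -4]].
Row 1: (6)·x + (2)·-3 = 0
Row 2: (-12)·x + (-4)·-3 = 0
Solving gives x = 1.
Check: T·(1, -3) = (-5, 15) = -5·(1, -3).

1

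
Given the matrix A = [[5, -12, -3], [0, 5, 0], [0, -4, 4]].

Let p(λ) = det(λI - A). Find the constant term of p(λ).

-100

p(λ) = λ^3 - 14λ^2 + 65λ - 100.
The constant term is -100.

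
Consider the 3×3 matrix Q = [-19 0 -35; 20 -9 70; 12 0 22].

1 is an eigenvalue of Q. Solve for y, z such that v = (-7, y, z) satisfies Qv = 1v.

We need (Q - 1I)v = 0.
Q - 1I = [[-20, 0, -35], [20, -10, 70], [12, 0, 21]].
Row 1: (-20)·-7 + (0)·y + (-35)·z = 0
Row 2: (20)·-7 + (-10)·y + (70)·z = 0
Row 3: (12)·-7 + (0)·y + (21)·z = 0
Solving gives y = 14, z = 4.
Check: Q·(-7, 14, 4) = (-7, 14, 4) = 1·(-7, 14, 4).

14, 4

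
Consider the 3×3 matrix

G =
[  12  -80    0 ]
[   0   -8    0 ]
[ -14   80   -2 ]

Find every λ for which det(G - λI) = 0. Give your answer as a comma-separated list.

-8, -2, 12

Set up det(λI - G) = 0.
Expanding along the first row, p(λ) = λ^3 - 2λ^2 - 104λ - 192.
Since p(-2) = 0, λ = -2 is a root.
Dividing by (λ + 2) leaves λ^2 - 4λ - 96.
The quadratic factors as (λ + 8)·(λ - 12).
Eigenvalues: -8, -2, 12.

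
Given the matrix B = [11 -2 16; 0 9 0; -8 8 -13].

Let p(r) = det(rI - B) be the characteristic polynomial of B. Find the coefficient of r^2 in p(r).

-7

The coefficient of r^2 of det(rI - B) is −trace(B).
trace(B) = (11) + (9) + (-13) = 7, so the coefficient is -7.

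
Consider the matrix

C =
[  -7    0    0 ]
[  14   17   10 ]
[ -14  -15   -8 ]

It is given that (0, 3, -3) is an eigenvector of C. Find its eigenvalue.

7

Compute Cv: C·(0, 3, -3) = (0, 21, -21).
Since Cv = λv, compare component 2: 21 = λ·3, so λ = 7.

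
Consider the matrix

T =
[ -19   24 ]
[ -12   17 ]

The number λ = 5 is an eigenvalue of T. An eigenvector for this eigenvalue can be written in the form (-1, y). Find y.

We need (T - 5I)v = 0.
T - 5I = [[-24, 24], [-12, 12]].
Row 1: (-24)·-1 + (24)·y = 0
Row 2: (-12)·-1 + (12)·y = 0
Solving gives y = -1.
Check: T·(-1, -1) = (-5, -5) = 5·(-1, -1).

-1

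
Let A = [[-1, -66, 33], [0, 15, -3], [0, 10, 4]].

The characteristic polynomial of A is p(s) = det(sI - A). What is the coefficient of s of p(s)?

71

p(s) = s^3 - 18s^2 + 71s + 90.
The coefficient of s is 71.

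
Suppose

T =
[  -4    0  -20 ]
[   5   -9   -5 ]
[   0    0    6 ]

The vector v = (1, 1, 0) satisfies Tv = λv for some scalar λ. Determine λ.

Compute Tv: T·(1, 1, 0) = (-4, -4, 0).
Since Tv = λv, compare component 1: -4 = λ·1, so λ = -4.

-4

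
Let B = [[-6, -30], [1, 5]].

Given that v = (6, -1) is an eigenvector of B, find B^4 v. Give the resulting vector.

First find the eigenvalue: Bv = (-6, 1) = -1·(6, -1), so λ = -1.
Then B^4 v = λ^4·v = (-1)^4·(6, -1) = 1·(6, -1) = (6, -1).

(6, -1)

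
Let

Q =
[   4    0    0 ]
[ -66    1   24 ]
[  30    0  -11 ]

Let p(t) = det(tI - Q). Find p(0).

p(0) = det(0·I − Q) = det(−Q) = (−1)^3·det(Q).
det(Q) = -44, so p(0) = 44.

44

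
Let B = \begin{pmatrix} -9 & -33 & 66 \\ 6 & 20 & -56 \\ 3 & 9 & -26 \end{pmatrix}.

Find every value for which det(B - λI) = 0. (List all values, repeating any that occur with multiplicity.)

Set up det(rI - B) = 0.
Cofactor expansion gives p(r) = r^3 + 15r^2 + 38r - 144.
Rational-root test: r = 2 gives p(2) = 0.
Dividing by (r - 2) leaves r^2 + 17r + 72.
The quadratic factors as (r + 9)·(r + 8).
Eigenvalues: -9, -8, 2.

-9, -8, 2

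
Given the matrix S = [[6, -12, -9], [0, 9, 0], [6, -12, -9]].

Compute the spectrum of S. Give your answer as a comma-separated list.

Set up det(λI - S) = 0.
Cofactor expansion gives p(λ) = λ^3 - 6λ^2 - 27λ.
Rational-root test: λ = 0 gives p(0) = 0.
Factor out λ: p(λ) = λ·(λ^2 - 6λ - 27).
The quadratic factors as (λ + 3)·(λ - 9).
Eigenvalues: -3, 0, 9.

-3, 0, 9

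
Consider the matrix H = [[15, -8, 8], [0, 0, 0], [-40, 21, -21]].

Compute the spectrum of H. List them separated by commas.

-5, -1, 0

The characteristic polynomial is p(lambda) = det(lambda·I - H).
Expanding along the first row, p(lambda) = lambda^3 + 6·lambda^2 + 5·lambda.
Rational-root test: lambda = -1 gives p(-1) = 0.
Factor out (lambda + 1): p(lambda) = (lambda + 1)·(lambda^2 + 5·lambda).
The quadratic factors as (lambda + 5)·lambda.
Eigenvalues: -5, -1, 0.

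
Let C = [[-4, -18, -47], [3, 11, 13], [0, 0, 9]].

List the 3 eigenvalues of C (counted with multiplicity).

2, 5, 9

Set up det(λI - C) = 0.
Expanding along the first row, p(λ) = λ^3 - 16λ^2 + 73λ - 90.
Try λ = 5: p(5) = 0, so 5 is a root.
Dividing by (λ - 5) leaves λ^2 - 11λ + 18.
The quadratic factors as (λ - 2)·(λ - 9).
Eigenvalues: 2, 5, 9.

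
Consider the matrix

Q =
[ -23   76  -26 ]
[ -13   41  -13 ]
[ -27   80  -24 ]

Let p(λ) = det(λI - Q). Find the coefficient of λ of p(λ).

p(λ) = λ^3 + 6λ^2 - 49λ + 66.
The coefficient of λ is -49.

-49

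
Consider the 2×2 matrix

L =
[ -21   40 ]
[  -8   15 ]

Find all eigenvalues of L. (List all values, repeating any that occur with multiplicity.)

-5, -1

det(L - tI) = (-21 - t)(15 - t) - (40)·(-8) = t^2 + 6t + 5.
This factors as (t + 5)·(t + 1) = 0.
Eigenvalues: -5, -1.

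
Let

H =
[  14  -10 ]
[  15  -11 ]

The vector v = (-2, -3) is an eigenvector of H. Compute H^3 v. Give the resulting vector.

First find the eigenvalue: Hv = (2, 3) = -1·(-2, -3), so λ = -1.
Then H^3 v = λ^3·v = (-1)^3·(-2, -3) = -1·(-2, -3) = (2, 3).

(2, 3)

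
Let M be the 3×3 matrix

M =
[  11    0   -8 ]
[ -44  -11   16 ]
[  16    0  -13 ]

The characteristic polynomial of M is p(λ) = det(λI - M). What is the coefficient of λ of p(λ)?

p(λ) = λ^3 + 13λ^2 + 7λ - 165.
The coefficient of λ is 7.

7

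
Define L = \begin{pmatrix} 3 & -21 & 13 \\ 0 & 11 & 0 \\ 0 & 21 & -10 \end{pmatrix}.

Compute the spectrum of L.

The characteristic polynomial is p(lambda) = det(lambda·I - L).
Expanding along the first row, p(lambda) = lambda^3 - 4·lambda^2 - 107·lambda + 330.
Try lambda = -10: p(-10) = 0, so -10 is a root.
Dividing by (lambda + 10) leaves lambda^2 - 14·lambda + 33.
The quadratic factors as (lambda - 3)·(lambda - 11).
Eigenvalues: -10, 3, 11.

-10, 3, 11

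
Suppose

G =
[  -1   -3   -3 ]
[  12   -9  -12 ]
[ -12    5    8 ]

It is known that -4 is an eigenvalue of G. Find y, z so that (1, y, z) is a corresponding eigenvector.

0, 1

We need (G + 4I)v = 0.
G + 4I = [[3, -3, -3], [12, -5, -12], [-12, 5, 12]].
Row 1: (3)·1 + (-3)·y + (-3)·z = 0
Row 2: (12)·1 + (-5)·y + (-12)·z = 0
Row 3: (-12)·1 + (5)·y + (12)·z = 0
Solving gives y = 0, z = 1.
Check: G·(1, 0, 1) = (-4, 0, -4) = -4·(1, 0, 1).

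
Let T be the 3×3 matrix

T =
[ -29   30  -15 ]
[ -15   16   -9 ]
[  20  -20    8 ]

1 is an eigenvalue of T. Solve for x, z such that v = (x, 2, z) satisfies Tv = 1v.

2, 0

We need (T - 1I)v = 0.
T - 1I = [[-30, 30, -15], [-15, 15, -9], [20, -20, 7]].
Row 1: (-30)·x + (30)·2 + (-15)·z = 0
Row 2: (-15)·x + (15)·2 + (-9)·z = 0
Row 3: (20)·x + (-20)·2 + (7)·z = 0
Solving gives x = 2, z = 0.
Check: T·(2, 2, 0) = (2, 2, 0) = 1·(2, 2, 0).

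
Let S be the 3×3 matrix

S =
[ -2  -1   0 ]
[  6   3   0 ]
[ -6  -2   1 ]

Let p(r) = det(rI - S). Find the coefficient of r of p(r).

p(r) = r^3 - 2r^2 + r.
The coefficient of r is 1.

1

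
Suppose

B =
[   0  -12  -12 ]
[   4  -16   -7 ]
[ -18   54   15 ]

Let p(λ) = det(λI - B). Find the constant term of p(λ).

-72

p(λ) = λ^3 + λ^2 - 30λ - 72.
The constant term is -72.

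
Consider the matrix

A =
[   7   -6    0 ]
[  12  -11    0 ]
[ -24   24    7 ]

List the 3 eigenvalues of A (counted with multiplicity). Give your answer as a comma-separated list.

The characteristic polynomial is p(r) = det(rI - A).
Cofactor expansion gives p(r) = r^3 - 3r^2 - 33r + 35.
Try r = 1: p(1) = 0, so 1 is a root.
Dividing by (r - 1) leaves r^2 - 2r - 35.
The quadratic factors as (r + 5)·(r - 7).
Eigenvalues: -5, 1, 7.

-5, 1, 7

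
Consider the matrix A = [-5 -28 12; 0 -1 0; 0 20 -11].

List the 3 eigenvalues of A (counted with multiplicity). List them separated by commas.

Set up det(rI - A) = 0.
Expanding the 3×3 determinant: p(r) = r^3 + 17r^2 + 71r + 55.
Since p(-1) = 0, r = -1 is a root.
Factor out (r + 1): p(r) = (r + 1)·(r^2 + 16r + 55).
The quadratic factors as (r + 11)·(r + 5).
Eigenvalues: -11, -5, -1.

-11, -5, -1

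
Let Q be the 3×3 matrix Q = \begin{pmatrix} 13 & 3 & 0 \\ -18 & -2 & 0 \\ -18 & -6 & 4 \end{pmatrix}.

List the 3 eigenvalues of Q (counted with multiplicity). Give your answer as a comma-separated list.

The characteristic polynomial is p(lambda) = det(lambda·I - Q).
Expanding the 3×3 determinant: p(lambda) = lambda^3 - 15·lambda^2 + 72·lambda - 112.
Since p(7) = 0, lambda = 7 is a root.
Factor out (lambda - 7): p(lambda) = (lambda - 7)·(lambda^2 - 8·lambda + 16).
The quadratic factor is (lambda - 4)^2.
Eigenvalues: 4, 4, 7.

4, 4, 7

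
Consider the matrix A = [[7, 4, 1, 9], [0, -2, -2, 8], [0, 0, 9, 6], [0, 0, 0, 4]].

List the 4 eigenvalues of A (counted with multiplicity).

-2, 4, 7, 9

A is upper triangular, so its eigenvalues are the diagonal entries.
Diagonal: 7, -2, 9, 4.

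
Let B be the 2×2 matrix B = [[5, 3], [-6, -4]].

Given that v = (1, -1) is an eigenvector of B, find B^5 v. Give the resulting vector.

First find the eigenvalue: Bv = (2, -2) = 2·(1, -1), so λ = 2.
Then B^5 v = λ^5·v = 2^5·(1, -1) = 32·(1, -1) = (32, -32).

(32, -32)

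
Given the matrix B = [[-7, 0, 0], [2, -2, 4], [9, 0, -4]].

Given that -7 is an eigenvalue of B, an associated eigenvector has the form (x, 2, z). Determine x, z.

1, -3

We need (B + 7I)v = 0.
B + 7I = [[0, 0, 0], [2, 5, 4], [9, 0, 3]].
Row 1: (0)·x + (0)·2 + (0)·z = 0
Row 2: (2)·x + (5)·2 + (4)·z = 0
Row 3: (9)·x + (0)·2 + (3)·z = 0
Solving gives x = 1, z = -3.
Check: B·(1, 2, -3) = (-7, -14, 21) = -7·(1, 2, -3).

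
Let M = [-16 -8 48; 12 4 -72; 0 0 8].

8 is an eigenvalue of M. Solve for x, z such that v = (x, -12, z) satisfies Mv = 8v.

We need (M - 8I)v = 0.
M - 8I = [[-24, -8, 48], [12, -4, -72], [0, 0, 0]].
Row 1: (-24)·x + (-8)·-12 + (48)·z = 0
Row 2: (12)·x + (-4)·-12 + (-72)·z = 0
Row 3: (0)·x + (0)·-12 + (0)·z = 0
Solving gives x = 8, z = 2.
Check: M·(8, -12, 2) = (64, -96, 16) = 8·(8, -12, 2).

8, 2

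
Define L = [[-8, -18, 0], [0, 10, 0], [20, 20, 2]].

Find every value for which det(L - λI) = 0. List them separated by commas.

Set up det(λI - L) = 0.
Expanding the 3×3 determinant: p(λ) = λ^3 - 4λ^2 - 76λ + 160.
Rational-root test: λ = 2 gives p(2) = 0.
Dividing by (λ - 2) leaves λ^2 - 2λ - 80.
The quadratic factors as (λ + 8)·(λ - 10).
Eigenvalues: -8, 2, 10.

-8, 2, 10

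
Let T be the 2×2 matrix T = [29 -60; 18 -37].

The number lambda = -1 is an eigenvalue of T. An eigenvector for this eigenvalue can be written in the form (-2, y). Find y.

-1

We need (T + 1I)v = 0.
T + 1I = [[30, -60], [18, -36]].
Row 1: (30)·-2 + (-60)·y = 0
Row 2: (18)·-2 + (-36)·y = 0
Solving gives y = -1.
Check: T·(-2, -1) = (2, 1) = -1·(-2, -1).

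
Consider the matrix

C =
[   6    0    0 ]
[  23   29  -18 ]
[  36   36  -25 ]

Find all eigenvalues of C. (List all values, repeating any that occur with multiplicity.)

-7, 6, 11

The characteristic polynomial is p(λ) = det(λI - C).
Cofactor expansion gives p(λ) = λ^3 - 10λ^2 - 53λ + 462.
Rational-root test: λ = 6 gives p(6) = 0.
Factor out (λ - 6): p(λ) = (λ - 6)·(λ^2 - 4λ - 77).
The quadratic factors as (λ + 7)·(λ - 11).
Eigenvalues: -7, 6, 11.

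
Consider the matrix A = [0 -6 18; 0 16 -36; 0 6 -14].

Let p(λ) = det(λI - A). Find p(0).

0

p(0) = det(0·I − A) = det(−A) = (−1)^3·det(A).
det(A) = 0, so p(0) = 0.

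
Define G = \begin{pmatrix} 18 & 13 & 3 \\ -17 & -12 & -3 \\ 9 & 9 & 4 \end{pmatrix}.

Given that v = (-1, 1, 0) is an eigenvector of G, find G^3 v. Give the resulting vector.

(-125, 125, 0)

First find the eigenvalue: Gv = (-5, 5, 0) = 5·(-1, 1, 0), so λ = 5.
Then G^3 v = λ^3·v = 5^3·(-1, 1, 0) = 125·(-1, 1, 0) = (-125, 125, 0).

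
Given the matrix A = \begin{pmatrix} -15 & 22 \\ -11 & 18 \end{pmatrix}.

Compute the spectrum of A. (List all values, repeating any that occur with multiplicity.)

-4, 7

det(A - rI) = (-15 - r)(18 - r) - (22)·(-11) = r^2 - 3r - 28.
This factors as (r + 4)·(r - 7) = 0.
Eigenvalues: -4, 7.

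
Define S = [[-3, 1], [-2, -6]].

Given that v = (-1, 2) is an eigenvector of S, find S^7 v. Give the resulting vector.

(78125, -156250)

First find the eigenvalue: Sv = (5, -10) = -5·(-1, 2), so λ = -5.
Then S^7 v = λ^7·v = (-5)^7·(-1, 2) = -78125·(-1, 2) = (78125, -156250).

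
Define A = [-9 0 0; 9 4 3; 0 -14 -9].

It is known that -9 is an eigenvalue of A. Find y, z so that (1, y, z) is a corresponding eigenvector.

We need (A + 9I)v = 0.
A + 9I = [[0, 0, 0], [9, 13, 3], [0, -14, 0]].
Row 1: (0)·1 + (0)·y + (0)·z = 0
Row 2: (9)·1 + (13)·y + (3)·z = 0
Row 3: (0)·1 + (-14)·y + (0)·z = 0
Solving gives y = 0, z = -3.
Check: A·(1, 0, -3) = (-9, 0, 27) = -9·(1, 0, -3).

0, -3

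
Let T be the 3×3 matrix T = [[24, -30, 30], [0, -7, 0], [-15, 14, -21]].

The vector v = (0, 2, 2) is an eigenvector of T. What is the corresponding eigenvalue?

-7

Compute Tv: T·(0, 2, 2) = (0, -14, -14).
Since Tv = λv, compare component 2: -14 = λ·2, so λ = -7.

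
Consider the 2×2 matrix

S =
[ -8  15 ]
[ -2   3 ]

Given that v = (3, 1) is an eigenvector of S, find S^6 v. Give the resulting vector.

(2187, 729)

First find the eigenvalue: Sv = (-9, -3) = -3·(3, 1), so λ = -3.
Then S^6 v = λ^6·v = (-3)^6·(3, 1) = 729·(3, 1) = (2187, 729).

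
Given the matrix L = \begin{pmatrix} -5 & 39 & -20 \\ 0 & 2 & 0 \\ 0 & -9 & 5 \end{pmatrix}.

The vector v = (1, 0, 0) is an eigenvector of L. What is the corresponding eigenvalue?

-5

Compute Lv: L·(1, 0, 0) = (-5, 0, 0).
Since Lv = λv, compare component 1: -5 = λ·1, so λ = -5.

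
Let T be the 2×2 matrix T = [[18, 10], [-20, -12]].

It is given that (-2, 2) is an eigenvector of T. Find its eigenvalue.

8

Compute Tv: T·(-2, 2) = (-16, 16).
Since Tv = λv, compare component 1: -16 = λ·-2, so λ = 8.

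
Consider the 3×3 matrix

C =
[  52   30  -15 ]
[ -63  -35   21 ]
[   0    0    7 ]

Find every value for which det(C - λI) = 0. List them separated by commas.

7, 7, 10

Compute the characteristic polynomial p(r) = det(rI - C).
Expanding along the first row, p(r) = r^3 - 24r^2 + 189r - 490.
Try r = 7: p(7) = 0, so 7 is a root.
Dividing by (r - 7) leaves r^2 - 17r + 70.
The quadratic factors as (r - 7)·(r - 10).
Eigenvalues: 7, 7, 10.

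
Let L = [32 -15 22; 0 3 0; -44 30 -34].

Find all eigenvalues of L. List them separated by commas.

-12, 3, 10

Compute the characteristic polynomial p(r) = det(rI - L).
Cofactor expansion gives p(r) = r^3 - r^2 - 126r + 360.
Rational-root test: r = 3 gives p(3) = 0.
Dividing by (r - 3) leaves r^2 + 2r - 120.
The quadratic factors as (r + 12)·(r - 10).
Eigenvalues: -12, 3, 10.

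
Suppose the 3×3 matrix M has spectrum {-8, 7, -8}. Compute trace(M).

trace(M) is the sum of the eigenvalues: (-8) + (7) + (-8) = -9.

-9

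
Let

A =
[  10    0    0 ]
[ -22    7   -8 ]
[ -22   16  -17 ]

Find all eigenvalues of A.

-9, -1, 10

The characteristic polynomial is p(t) = det(tI - A).
Expanding along the first row, p(t) = t^3 - 91t - 90.
Try t = -1: p(-1) = 0, so -1 is a root.
Dividing by (t + 1) leaves t^2 - t - 90.
The quadratic factors as (t + 9)·(t - 10).
Eigenvalues: -9, -1, 10.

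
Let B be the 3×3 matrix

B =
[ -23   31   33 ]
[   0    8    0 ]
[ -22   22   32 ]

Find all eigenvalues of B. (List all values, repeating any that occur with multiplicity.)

Set up det(μI - B) = 0.
Expanding the 3×3 determinant: p(μ) = μ^3 - 17μ^2 + 62μ + 80.
Rational-root test: μ = -1 gives p(-1) = 0.
Dividing by (μ + 1) leaves μ^2 - 18μ + 80.
The quadratic factors as (μ - 8)·(μ - 10).
Eigenvalues: -1, 8, 10.

-1, 8, 10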